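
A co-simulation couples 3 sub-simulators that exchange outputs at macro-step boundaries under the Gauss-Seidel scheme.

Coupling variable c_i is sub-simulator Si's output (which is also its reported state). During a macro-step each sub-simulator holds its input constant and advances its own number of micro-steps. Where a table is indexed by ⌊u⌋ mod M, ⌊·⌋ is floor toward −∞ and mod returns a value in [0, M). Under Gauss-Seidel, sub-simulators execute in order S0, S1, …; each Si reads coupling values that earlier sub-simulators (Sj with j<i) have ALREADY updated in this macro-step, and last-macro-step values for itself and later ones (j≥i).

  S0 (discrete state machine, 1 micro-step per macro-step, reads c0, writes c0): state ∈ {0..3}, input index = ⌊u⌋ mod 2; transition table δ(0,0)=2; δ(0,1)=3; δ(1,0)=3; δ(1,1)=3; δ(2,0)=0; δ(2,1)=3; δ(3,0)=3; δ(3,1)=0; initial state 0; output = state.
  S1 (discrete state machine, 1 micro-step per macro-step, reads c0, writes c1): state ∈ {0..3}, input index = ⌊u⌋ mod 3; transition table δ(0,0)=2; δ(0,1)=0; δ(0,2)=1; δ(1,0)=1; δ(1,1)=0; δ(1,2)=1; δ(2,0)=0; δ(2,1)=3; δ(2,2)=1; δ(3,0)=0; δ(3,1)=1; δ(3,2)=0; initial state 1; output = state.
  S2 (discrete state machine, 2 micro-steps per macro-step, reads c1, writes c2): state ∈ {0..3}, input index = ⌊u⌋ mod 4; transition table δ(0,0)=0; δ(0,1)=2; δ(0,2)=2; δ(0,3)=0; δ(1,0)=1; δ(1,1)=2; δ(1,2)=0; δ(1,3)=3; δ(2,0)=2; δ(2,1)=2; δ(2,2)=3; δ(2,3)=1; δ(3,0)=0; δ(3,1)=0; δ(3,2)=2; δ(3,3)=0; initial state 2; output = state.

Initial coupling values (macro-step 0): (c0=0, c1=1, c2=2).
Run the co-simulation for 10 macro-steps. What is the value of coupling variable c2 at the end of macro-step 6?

c2 at macro-step 6 = 2

macro 1: S0 reads c0=0 → after 1×micro: 2; S1 reads c0=2 → after 1×micro: 1; S2 reads c1=1 → after 2×micro: 2 ⇒ (c0=2, c1=1, c2=2)
macro 2: S0 reads c0=2 → after 1×micro: 0; S1 reads c0=0 → after 1×micro: 1; S2 reads c1=1 → after 2×micro: 2 ⇒ (c0=0, c1=1, c2=2)
macro 3: S0 reads c0=0 → after 1×micro: 2; S1 reads c0=2 → after 1×micro: 1; S2 reads c1=1 → after 2×micro: 2 ⇒ (c0=2, c1=1, c2=2)
macro 4: S0 reads c0=2 → after 1×micro: 0; S1 reads c0=0 → after 1×micro: 1; S2 reads c1=1 → after 2×micro: 2 ⇒ (c0=0, c1=1, c2=2)
macro 5: S0 reads c0=0 → after 1×micro: 2; S1 reads c0=2 → after 1×micro: 1; S2 reads c1=1 → after 2×micro: 2 ⇒ (c0=2, c1=1, c2=2)
macro 6: S0 reads c0=2 → after 1×micro: 0; S1 reads c0=0 → after 1×micro: 1; S2 reads c1=1 → after 2×micro: 2 ⇒ (c0=0, c1=1, c2=2)
macro 7: S0 reads c0=0 → after 1×micro: 2; S1 reads c0=2 → after 1×micro: 1; S2 reads c1=1 → after 2×micro: 2 ⇒ (c0=2, c1=1, c2=2)
macro 8: S0 reads c0=2 → after 1×micro: 0; S1 reads c0=0 → after 1×micro: 1; S2 reads c1=1 → after 2×micro: 2 ⇒ (c0=0, c1=1, c2=2)
macro 9: S0 reads c0=0 → after 1×micro: 2; S1 reads c0=2 → after 1×micro: 1; S2 reads c1=1 → after 2×micro: 2 ⇒ (c0=2, c1=1, c2=2)
macro 10: S0 reads c0=2 → after 1×micro: 0; S1 reads c0=0 → after 1×micro: 1; S2 reads c1=1 → after 2×micro: 2 ⇒ (c0=0, c1=1, c2=2)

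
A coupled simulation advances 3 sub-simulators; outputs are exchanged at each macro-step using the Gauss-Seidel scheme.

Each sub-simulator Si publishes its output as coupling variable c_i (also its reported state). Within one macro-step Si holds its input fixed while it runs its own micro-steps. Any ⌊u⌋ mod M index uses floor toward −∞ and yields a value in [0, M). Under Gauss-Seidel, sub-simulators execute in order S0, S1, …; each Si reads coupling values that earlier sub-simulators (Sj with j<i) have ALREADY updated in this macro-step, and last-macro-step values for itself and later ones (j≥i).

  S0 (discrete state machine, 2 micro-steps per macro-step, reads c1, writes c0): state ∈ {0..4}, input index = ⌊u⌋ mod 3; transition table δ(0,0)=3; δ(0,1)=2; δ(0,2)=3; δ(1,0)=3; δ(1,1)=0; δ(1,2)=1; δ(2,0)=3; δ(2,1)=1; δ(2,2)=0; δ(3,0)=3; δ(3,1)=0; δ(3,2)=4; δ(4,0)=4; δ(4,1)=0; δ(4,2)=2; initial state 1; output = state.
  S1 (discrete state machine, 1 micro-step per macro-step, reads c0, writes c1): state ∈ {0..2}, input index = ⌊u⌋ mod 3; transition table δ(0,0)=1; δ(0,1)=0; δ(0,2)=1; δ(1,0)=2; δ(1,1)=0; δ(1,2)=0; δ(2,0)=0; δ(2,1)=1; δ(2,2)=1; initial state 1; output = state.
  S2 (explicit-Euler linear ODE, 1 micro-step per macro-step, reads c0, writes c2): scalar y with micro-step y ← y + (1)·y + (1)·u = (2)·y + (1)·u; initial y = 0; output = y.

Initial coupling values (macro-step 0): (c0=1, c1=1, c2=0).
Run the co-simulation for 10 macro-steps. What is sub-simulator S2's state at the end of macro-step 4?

macro 1: S0 reads c1=1 → after 2×micro: 2; S1 reads c0=2 → after 1×micro: 0; S2 reads c0=2 → after 1×micro: 2 ⇒ (c0=2, c1=0, c2=2)
macro 2: S0 reads c1=0 → after 2×micro: 3; S1 reads c0=3 → after 1×micro: 1; S2 reads c0=3 → after 1×micro: 7 ⇒ (c0=3, c1=1, c2=7)
macro 3: S0 reads c1=1 → after 2×micro: 2; S1 reads c0=2 → after 1×micro: 0; S2 reads c0=2 → after 1×micro: 16 ⇒ (c0=2, c1=0, c2=16)
macro 4: S0 reads c1=0 → after 2×micro: 3; S1 reads c0=3 → after 1×micro: 1; S2 reads c0=3 → after 1×micro: 35 ⇒ (c0=3, c1=1, c2=35)
macro 5: S0 reads c1=1 → after 2×micro: 2; S1 reads c0=2 → after 1×micro: 0; S2 reads c0=2 → after 1×micro: 72 ⇒ (c0=2, c1=0, c2=72)
macro 6: S0 reads c1=0 → after 2×micro: 3; S1 reads c0=3 → after 1×micro: 1; S2 reads c0=3 → after 1×micro: 147 ⇒ (c0=3, c1=1, c2=147)
macro 7: S0 reads c1=1 → after 2×micro: 2; S1 reads c0=2 → after 1×micro: 0; S2 reads c0=2 → after 1×micro: 296 ⇒ (c0=2, c1=0, c2=296)
macro 8: S0 reads c1=0 → after 2×micro: 3; S1 reads c0=3 → after 1×micro: 1; S2 reads c0=3 → after 1×micro: 595 ⇒ (c0=3, c1=1, c2=595)
macro 9: S0 reads c1=1 → after 2×micro: 2; S1 reads c0=2 → after 1×micro: 0; S2 reads c0=2 → after 1×micro: 1192 ⇒ (c0=2, c1=0, c2=1192)
macro 10: S0 reads c1=0 → after 2×micro: 3; S1 reads c0=3 → after 1×micro: 1; S2 reads c0=3 → after 1×micro: 2387 ⇒ (c0=3, c1=1, c2=2387)

S2 state at macro-step 4 = 35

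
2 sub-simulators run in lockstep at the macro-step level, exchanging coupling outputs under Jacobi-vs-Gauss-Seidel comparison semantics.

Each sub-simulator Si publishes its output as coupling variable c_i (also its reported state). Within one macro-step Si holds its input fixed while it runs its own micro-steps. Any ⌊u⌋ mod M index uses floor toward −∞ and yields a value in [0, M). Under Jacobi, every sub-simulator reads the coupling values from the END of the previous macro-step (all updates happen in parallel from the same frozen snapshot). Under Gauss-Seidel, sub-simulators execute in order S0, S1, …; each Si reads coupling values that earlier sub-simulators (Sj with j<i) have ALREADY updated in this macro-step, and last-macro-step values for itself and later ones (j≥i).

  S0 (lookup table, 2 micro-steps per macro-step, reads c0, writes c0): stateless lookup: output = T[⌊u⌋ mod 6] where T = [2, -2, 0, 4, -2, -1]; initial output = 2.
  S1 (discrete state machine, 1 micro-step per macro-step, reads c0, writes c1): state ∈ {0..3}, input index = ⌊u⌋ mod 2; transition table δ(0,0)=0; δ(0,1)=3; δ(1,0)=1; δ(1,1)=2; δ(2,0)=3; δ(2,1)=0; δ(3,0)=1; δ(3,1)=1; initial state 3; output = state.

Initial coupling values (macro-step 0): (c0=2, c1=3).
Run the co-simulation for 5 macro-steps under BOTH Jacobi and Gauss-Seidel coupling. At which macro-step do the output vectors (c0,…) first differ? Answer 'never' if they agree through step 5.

[Jacobi] macro 1: S0 reads c0=2 → after 2×micro: 0; S1 reads c0=2 → after 1×micro: 1 ⇒ (c0=0, c1=1)
[Jacobi] macro 2: S0 reads c0=0 → after 2×micro: 2; S1 reads c0=0 → after 1×micro: 1 ⇒ (c0=2, c1=1)
[Jacobi] macro 3: S0 reads c0=2 → after 2×micro: 0; S1 reads c0=2 → after 1×micro: 1 ⇒ (c0=0, c1=1)
[Jacobi] macro 4: S0 reads c0=0 → after 2×micro: 2; S1 reads c0=0 → after 1×micro: 1 ⇒ (c0=2, c1=1)
[Jacobi] macro 5: S0 reads c0=2 → after 2×micro: 0; S1 reads c0=2 → after 1×micro: 1 ⇒ (c0=0, c1=1)
[Gauss-Seidel] macro 1: S0 reads c0=2 → after 2×micro: 0; S1 reads c0=0 → after 1×micro: 1 ⇒ (c0=0, c1=1)
[Gauss-Seidel] macro 2: S0 reads c0=0 → after 2×micro: 2; S1 reads c0=2 → after 1×micro: 1 ⇒ (c0=2, c1=1)
[Gauss-Seidel] macro 3: S0 reads c0=2 → after 2×micro: 0; S1 reads c0=0 → after 1×micro: 1 ⇒ (c0=0, c1=1)
[Gauss-Seidel] macro 4: S0 reads c0=0 → after 2×micro: 2; S1 reads c0=2 → after 1×micro: 1 ⇒ (c0=2, c1=1)
[Gauss-Seidel] macro 5: S0 reads c0=2 → after 2×micro: 0; S1 reads c0=0 → after 1×micro: 1 ⇒ (c0=0, c1=1)

first divergence at macro-step: never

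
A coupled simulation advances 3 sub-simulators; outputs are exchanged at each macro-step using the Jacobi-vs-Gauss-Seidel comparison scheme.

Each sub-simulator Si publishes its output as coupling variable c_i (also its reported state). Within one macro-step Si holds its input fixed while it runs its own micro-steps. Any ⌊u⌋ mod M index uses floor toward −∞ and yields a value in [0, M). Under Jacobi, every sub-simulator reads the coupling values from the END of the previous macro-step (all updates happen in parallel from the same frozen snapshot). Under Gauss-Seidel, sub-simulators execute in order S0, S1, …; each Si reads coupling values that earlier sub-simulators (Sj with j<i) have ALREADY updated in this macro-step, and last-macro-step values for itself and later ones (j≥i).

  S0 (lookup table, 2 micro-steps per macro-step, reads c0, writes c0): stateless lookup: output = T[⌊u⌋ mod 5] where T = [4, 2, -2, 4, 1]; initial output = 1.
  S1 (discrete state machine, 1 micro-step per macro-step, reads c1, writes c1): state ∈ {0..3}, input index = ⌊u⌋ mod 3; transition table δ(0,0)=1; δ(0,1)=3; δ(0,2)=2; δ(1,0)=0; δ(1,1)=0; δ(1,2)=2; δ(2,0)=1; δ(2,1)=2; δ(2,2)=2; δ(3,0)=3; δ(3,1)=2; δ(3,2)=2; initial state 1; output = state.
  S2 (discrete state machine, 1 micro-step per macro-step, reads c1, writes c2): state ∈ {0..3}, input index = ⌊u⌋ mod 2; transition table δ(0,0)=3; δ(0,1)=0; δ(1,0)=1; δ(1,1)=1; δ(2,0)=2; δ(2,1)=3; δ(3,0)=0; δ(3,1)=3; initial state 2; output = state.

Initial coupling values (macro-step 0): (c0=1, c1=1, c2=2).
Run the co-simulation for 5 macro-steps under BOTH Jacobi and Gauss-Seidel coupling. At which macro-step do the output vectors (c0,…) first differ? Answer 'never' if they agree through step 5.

first divergence at macro-step: 1

[Jacobi] macro 1: S0 reads c0=1 → after 2×micro: 2; S1 reads c1=1 → after 1×micro: 0; S2 reads c1=1 → after 1×micro: 3 ⇒ (c0=2, c1=0, c2=3)
[Jacobi] macro 2: S0 reads c0=2 → after 2×micro: -2; S1 reads c1=0 → after 1×micro: 1; S2 reads c1=0 → after 1×micro: 0 ⇒ (c0=-2, c1=1, c2=0)
[Jacobi] macro 3: S0 reads c0=-2 → after 2×micro: 4; S1 reads c1=1 → after 1×micro: 0; S2 reads c1=1 → after 1×micro: 0 ⇒ (c0=4, c1=0, c2=0)
[Jacobi] macro 4: S0 reads c0=4 → after 2×micro: 1; S1 reads c1=0 → after 1×micro: 1; S2 reads c1=0 → after 1×micro: 3 ⇒ (c0=1, c1=1, c2=3)
[Jacobi] macro 5: S0 reads c0=1 → after 2×micro: 2; S1 reads c1=1 → after 1×micro: 0; S2 reads c1=1 → after 1×micro: 3 ⇒ (c0=2, c1=0, c2=3)
[Gauss-Seidel] macro 1: S0 reads c0=1 → after 2×micro: 2; S1 reads c1=1 → after 1×micro: 0; S2 reads c1=0 → after 1×micro: 2 ⇒ (c0=2, c1=0, c2=2)
[Gauss-Seidel] macro 2: S0 reads c0=2 → after 2×micro: -2; S1 reads c1=0 → after 1×micro: 1; S2 reads c1=1 → after 1×micro: 3 ⇒ (c0=-2, c1=1, c2=3)
[Gauss-Seidel] macro 3: S0 reads c0=-2 → after 2×micro: 4; S1 reads c1=1 → after 1×micro: 0; S2 reads c1=0 → after 1×micro: 0 ⇒ (c0=4, c1=0, c2=0)
[Gauss-Seidel] macro 4: S0 reads c0=4 → after 2×micro: 1; S1 reads c1=0 → after 1×micro: 1; S2 reads c1=1 → after 1×micro: 0 ⇒ (c0=1, c1=1, c2=0)
[Gauss-Seidel] macro 5: S0 reads c0=1 → after 2×micro: 2; S1 reads c1=1 → after 1×micro: 0; S2 reads c1=0 → after 1×micro: 3 ⇒ (c0=2, c1=0, c2=3)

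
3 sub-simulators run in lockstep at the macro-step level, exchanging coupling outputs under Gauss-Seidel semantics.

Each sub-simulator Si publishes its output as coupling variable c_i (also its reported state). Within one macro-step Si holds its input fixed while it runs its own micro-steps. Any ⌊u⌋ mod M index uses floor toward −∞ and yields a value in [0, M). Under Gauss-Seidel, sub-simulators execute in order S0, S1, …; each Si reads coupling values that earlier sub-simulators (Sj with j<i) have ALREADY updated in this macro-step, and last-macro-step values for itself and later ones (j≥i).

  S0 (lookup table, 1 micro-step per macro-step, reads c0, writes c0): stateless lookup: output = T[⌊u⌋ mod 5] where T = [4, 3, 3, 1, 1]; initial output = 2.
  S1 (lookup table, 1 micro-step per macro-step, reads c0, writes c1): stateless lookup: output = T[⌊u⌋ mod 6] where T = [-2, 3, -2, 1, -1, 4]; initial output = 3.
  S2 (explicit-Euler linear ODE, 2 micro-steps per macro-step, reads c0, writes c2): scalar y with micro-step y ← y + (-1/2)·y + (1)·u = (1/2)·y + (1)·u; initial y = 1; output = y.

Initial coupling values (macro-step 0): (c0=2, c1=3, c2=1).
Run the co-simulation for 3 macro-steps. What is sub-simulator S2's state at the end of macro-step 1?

macro 1: S0 reads c0=2 → after 1×micro: 3; S1 reads c0=3 → after 1×micro: 1; S2 reads c0=3 → after 2×micro: 19/4 ⇒ (c0=3, c1=1, c2=19/4)
macro 2: S0 reads c0=3 → after 1×micro: 1; S1 reads c0=1 → after 1×micro: 3; S2 reads c0=1 → after 2×micro: 43/16 ⇒ (c0=1, c1=3, c2=43/16)
macro 3: S0 reads c0=1 → after 1×micro: 3; S1 reads c0=3 → after 1×micro: 1; S2 reads c0=3 → after 2×micro: 331/64 ⇒ (c0=3, c1=1, c2=331/64)

S2 state at macro-step 1 = 19/4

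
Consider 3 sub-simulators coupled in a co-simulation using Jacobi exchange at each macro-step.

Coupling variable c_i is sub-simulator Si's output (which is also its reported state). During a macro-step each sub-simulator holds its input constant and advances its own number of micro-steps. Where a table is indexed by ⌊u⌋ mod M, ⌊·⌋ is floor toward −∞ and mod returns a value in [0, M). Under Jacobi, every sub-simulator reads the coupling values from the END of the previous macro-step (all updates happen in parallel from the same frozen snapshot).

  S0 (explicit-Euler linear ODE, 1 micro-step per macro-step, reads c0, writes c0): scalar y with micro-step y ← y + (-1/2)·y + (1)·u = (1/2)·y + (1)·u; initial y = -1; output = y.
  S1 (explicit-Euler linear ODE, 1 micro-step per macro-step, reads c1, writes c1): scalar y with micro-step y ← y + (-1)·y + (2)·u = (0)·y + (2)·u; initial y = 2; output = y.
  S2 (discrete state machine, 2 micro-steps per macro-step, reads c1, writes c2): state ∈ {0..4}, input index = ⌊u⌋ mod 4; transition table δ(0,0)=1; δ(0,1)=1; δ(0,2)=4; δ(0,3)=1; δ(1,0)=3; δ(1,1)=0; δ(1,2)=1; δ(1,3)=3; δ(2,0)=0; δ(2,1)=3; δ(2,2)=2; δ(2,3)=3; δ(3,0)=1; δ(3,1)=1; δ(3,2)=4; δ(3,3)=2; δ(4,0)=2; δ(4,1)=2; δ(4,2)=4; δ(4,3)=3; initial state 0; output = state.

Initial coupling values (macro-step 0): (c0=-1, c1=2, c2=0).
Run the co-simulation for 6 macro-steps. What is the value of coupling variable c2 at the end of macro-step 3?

macro 1: S0 reads c0=-1 → after 1×micro: -3/2; S1 reads c1=2 → after 1×micro: 4; S2 reads c1=2 → after 2×micro: 4 ⇒ (c0=-3/2, c1=4, c2=4)
macro 2: S0 reads c0=-3/2 → after 1×micro: -9/4; S1 reads c1=4 → after 1×micro: 8; S2 reads c1=4 → after 2×micro: 0 ⇒ (c0=-9/4, c1=8, c2=0)
macro 3: S0 reads c0=-9/4 → after 1×micro: -27/8; S1 reads c1=8 → after 1×micro: 16; S2 reads c1=8 → after 2×micro: 3 ⇒ (c0=-27/8, c1=16, c2=3)
macro 4: S0 reads c0=-27/8 → after 1×micro: -81/16; S1 reads c1=16 → after 1×micro: 32; S2 reads c1=16 → after 2×micro: 3 ⇒ (c0=-81/16, c1=32, c2=3)
macro 5: S0 reads c0=-81/16 → after 1×micro: -243/32; S1 reads c1=32 → after 1×micro: 64; S2 reads c1=32 → after 2×micro: 3 ⇒ (c0=-243/32, c1=64, c2=3)
macro 6: S0 reads c0=-243/32 → after 1×micro: -729/64; S1 reads c1=64 → after 1×micro: 128; S2 reads c1=64 → after 2×micro: 3 ⇒ (c0=-729/64, c1=128, c2=3)

c2 at macro-step 3 = 3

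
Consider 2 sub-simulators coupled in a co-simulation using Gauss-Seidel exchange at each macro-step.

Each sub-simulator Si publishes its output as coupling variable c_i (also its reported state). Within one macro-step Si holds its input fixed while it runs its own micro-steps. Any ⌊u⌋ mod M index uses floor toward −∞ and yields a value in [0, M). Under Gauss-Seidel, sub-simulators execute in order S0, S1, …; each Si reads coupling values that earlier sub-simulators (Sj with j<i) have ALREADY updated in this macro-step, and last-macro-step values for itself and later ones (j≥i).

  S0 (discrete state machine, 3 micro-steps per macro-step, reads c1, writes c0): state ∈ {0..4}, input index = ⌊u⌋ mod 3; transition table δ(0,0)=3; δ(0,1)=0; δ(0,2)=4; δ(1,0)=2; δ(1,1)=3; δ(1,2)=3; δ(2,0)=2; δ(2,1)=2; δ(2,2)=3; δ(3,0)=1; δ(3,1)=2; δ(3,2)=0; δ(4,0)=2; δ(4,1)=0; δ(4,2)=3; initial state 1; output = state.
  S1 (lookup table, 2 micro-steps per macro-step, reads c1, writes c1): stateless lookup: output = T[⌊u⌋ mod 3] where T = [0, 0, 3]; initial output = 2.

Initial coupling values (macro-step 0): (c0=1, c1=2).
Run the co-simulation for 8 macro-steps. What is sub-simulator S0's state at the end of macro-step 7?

macro 1: S0 reads c1=2 → after 3×micro: 4; S1 reads c1=2 → after 2×micro: 3 ⇒ (c0=4, c1=3)
macro 2: S0 reads c1=3 → after 3×micro: 2; S1 reads c1=3 → after 2×micro: 0 ⇒ (c0=2, c1=0)
macro 3: S0 reads c1=0 → after 3×micro: 2; S1 reads c1=0 → after 2×micro: 0 ⇒ (c0=2, c1=0)
macro 4: S0 reads c1=0 → after 3×micro: 2; S1 reads c1=0 → after 2×micro: 0 ⇒ (c0=2, c1=0)
macro 5: S0 reads c1=0 → after 3×micro: 2; S1 reads c1=0 → after 2×micro: 0 ⇒ (c0=2, c1=0)
macro 6: S0 reads c1=0 → after 3×micro: 2; S1 reads c1=0 → after 2×micro: 0 ⇒ (c0=2, c1=0)
macro 7: S0 reads c1=0 → after 3×micro: 2; S1 reads c1=0 → after 2×micro: 0 ⇒ (c0=2, c1=0)
macro 8: S0 reads c1=0 → after 3×micro: 2; S1 reads c1=0 → after 2×micro: 0 ⇒ (c0=2, c1=0)

S0 state at macro-step 7 = 2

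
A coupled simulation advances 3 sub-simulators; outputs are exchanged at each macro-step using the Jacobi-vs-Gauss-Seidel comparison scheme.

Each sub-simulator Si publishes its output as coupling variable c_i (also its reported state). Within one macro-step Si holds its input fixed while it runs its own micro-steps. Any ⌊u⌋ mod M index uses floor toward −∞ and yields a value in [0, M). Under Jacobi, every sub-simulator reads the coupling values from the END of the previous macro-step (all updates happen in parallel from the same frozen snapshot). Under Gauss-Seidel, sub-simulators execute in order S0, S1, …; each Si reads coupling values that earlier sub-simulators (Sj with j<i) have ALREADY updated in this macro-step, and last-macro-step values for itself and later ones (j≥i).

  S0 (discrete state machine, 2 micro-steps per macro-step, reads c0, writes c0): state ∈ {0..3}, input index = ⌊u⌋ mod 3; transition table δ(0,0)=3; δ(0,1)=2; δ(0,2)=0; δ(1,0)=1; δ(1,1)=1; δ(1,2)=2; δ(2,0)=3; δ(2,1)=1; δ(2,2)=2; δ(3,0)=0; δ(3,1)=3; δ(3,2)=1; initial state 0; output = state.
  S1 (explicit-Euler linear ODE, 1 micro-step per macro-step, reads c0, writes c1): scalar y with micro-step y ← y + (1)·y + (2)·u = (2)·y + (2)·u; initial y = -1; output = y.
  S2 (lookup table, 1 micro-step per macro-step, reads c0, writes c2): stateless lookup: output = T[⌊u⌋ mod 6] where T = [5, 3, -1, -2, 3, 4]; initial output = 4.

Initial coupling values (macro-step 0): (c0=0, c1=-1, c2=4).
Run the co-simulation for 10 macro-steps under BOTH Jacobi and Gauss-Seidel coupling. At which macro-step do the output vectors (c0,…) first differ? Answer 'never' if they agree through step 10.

[Jacobi] macro 1: S0 reads c0=0 → after 2×micro: 0; S1 reads c0=0 → after 1×micro: -2; S2 reads c0=0 → after 1×micro: 5 ⇒ (c0=0, c1=-2, c2=5)
[Jacobi] macro 2: S0 reads c0=0 → after 2×micro: 0; S1 reads c0=0 → after 1×micro: -4; S2 reads c0=0 → after 1×micro: 5 ⇒ (c0=0, c1=-4, c2=5)
[Jacobi] macro 3: S0 reads c0=0 → after 2×micro: 0; S1 reads c0=0 → after 1×micro: -8; S2 reads c0=0 → after 1×micro: 5 ⇒ (c0=0, c1=-8, c2=5)
[Jacobi] macro 4: S0 reads c0=0 → after 2×micro: 0; S1 reads c0=0 → after 1×micro: -16; S2 reads c0=0 → after 1×micro: 5 ⇒ (c0=0, c1=-16, c2=5)
[Jacobi] macro 5: S0 reads c0=0 → after 2×micro: 0; S1 reads c0=0 → after 1×micro: -32; S2 reads c0=0 → after 1×micro: 5 ⇒ (c0=0, c1=-32, c2=5)
[Jacobi] macro 6: S0 reads c0=0 → after 2×micro: 0; S1 reads c0=0 → after 1×micro: -64; S2 reads c0=0 → after 1×micro: 5 ⇒ (c0=0, c1=-64, c2=5)
[Jacobi] macro 7: S0 reads c0=0 → after 2×micro: 0; S1 reads c0=0 → after 1×micro: -128; S2 reads c0=0 → after 1×micro: 5 ⇒ (c0=0, c1=-128, c2=5)
[Jacobi] macro 8: S0 reads c0=0 → after 2×micro: 0; S1 reads c0=0 → after 1×micro: -256; S2 reads c0=0 → after 1×micro: 5 ⇒ (c0=0, c1=-256, c2=5)
[Jacobi] macro 9: S0 reads c0=0 → after 2×micro: 0; S1 reads c0=0 → after 1×micro: -512; S2 reads c0=0 → after 1×micro: 5 ⇒ (c0=0, c1=-512, c2=5)
[Jacobi] macro 10: S0 reads c0=0 → after 2×micro: 0; S1 reads c0=0 → after 1×micro: -1024; S2 reads c0=0 → after 1×micro: 5 ⇒ (c0=0, c1=-1024, c2=5)
[Gauss-Seidel] macro 1: S0 reads c0=0 → after 2×micro: 0; S1 reads c0=0 → after 1×micro: -2; S2 reads c0=0 → after 1×micro: 5 ⇒ (c0=0, c1=-2, c2=5)
[Gauss-Seidel] macro 2: S0 reads c0=0 → after 2×micro: 0; S1 reads c0=0 → after 1×micro: -4; S2 reads c0=0 → after 1×micro: 5 ⇒ (c0=0, c1=-4, c2=5)
[Gauss-Seidel] macro 3: S0 reads c0=0 → after 2×micro: 0; S1 reads c0=0 → after 1×micro: -8; S2 reads c0=0 → after 1×micro: 5 ⇒ (c0=0, c1=-8, c2=5)
[Gauss-Seidel] macro 4: S0 reads c0=0 → after 2×micro: 0; S1 reads c0=0 → after 1×micro: -16; S2 reads c0=0 → after 1×micro: 5 ⇒ (c0=0, c1=-16, c2=5)
[Gauss-Seidel] macro 5: S0 reads c0=0 → after 2×micro: 0; S1 reads c0=0 → after 1×micro: -32; S2 reads c0=0 → after 1×micro: 5 ⇒ (c0=0, c1=-32, c2=5)
[Gauss-Seidel] macro 6: S0 reads c0=0 → after 2×micro: 0; S1 reads c0=0 → after 1×micro: -64; S2 reads c0=0 → after 1×micro: 5 ⇒ (c0=0, c1=-64, c2=5)
[Gauss-Seidel] macro 7: S0 reads c0=0 → after 2×micro: 0; S1 reads c0=0 → after 1×micro: -128; S2 reads c0=0 → after 1×micro: 5 ⇒ (c0=0, c1=-128, c2=5)
[Gauss-Seidel] macro 8: S0 reads c0=0 → after 2×micro: 0; S1 reads c0=0 → after 1×micro: -256; S2 reads c0=0 → after 1×micro: 5 ⇒ (c0=0, c1=-256, c2=5)
[Gauss-Seidel] macro 9: S0 reads c0=0 → after 2×micro: 0; S1 reads c0=0 → after 1×micro: -512; S2 reads c0=0 → after 1×micro: 5 ⇒ (c0=0, c1=-512, c2=5)
[Gauss-Seidel] macro 10: S0 reads c0=0 → after 2×micro: 0; S1 reads c0=0 → after 1×micro: -1024; S2 reads c0=0 → after 1×micro: 5 ⇒ (c0=0, c1=-1024, c2=5)

first divergence at macro-step: never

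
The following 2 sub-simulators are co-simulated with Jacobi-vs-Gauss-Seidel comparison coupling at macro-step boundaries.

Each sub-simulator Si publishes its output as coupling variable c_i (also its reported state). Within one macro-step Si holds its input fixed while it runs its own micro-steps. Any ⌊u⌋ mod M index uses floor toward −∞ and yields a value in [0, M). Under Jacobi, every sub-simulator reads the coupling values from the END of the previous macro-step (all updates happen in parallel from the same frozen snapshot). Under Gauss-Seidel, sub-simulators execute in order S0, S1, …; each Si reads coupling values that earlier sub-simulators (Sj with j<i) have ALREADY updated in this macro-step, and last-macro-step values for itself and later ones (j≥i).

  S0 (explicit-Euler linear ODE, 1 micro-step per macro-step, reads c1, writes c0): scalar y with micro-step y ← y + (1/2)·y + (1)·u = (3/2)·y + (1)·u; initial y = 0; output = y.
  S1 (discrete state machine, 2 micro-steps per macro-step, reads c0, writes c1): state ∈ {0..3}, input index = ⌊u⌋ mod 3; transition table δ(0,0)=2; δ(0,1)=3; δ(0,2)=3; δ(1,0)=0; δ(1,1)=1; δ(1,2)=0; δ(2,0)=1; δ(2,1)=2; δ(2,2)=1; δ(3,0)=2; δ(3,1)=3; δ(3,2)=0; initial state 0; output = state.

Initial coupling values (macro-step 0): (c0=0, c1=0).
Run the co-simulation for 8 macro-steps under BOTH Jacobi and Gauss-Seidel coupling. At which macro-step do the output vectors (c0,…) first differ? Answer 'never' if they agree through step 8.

first divergence at macro-step: 2

[Jacobi] macro 1: S0 reads c1=0 → after 1×micro: 0; S1 reads c0=0 → after 2×micro: 1 ⇒ (c0=0, c1=1)
[Jacobi] macro 2: S0 reads c1=1 → after 1×micro: 1; S1 reads c0=0 → after 2×micro: 2 ⇒ (c0=1, c1=2)
[Jacobi] macro 3: S0 reads c1=2 → after 1×micro: 7/2; S1 reads c0=1 → after 2×micro: 2 ⇒ (c0=7/2, c1=2)
[Jacobi] macro 4: S0 reads c1=2 → after 1×micro: 29/4; S1 reads c0=7/2 → after 2×micro: 0 ⇒ (c0=29/4, c1=0)
[Jacobi] macro 5: S0 reads c1=0 → after 1×micro: 87/8; S1 reads c0=29/4 → after 2×micro: 3 ⇒ (c0=87/8, c1=3)
[Jacobi] macro 6: S0 reads c1=3 → after 1×micro: 309/16; S1 reads c0=87/8 → after 2×micro: 3 ⇒ (c0=309/16, c1=3)
[Jacobi] macro 7: S0 reads c1=3 → after 1×micro: 1023/32; S1 reads c0=309/16 → after 2×micro: 3 ⇒ (c0=1023/32, c1=3)
[Jacobi] macro 8: S0 reads c1=3 → after 1×micro: 3261/64; S1 reads c0=1023/32 → after 2×micro: 3 ⇒ (c0=3261/64, c1=3)
[Gauss-Seidel] macro 1: S0 reads c1=0 → after 1×micro: 0; S1 reads c0=0 → after 2×micro: 1 ⇒ (c0=0, c1=1)
[Gauss-Seidel] macro 2: S0 reads c1=1 → after 1×micro: 1; S1 reads c0=1 → after 2×micro: 1 ⇒ (c0=1, c1=1)
[Gauss-Seidel] macro 3: S0 reads c1=1 → after 1×micro: 5/2; S1 reads c0=5/2 → after 2×micro: 3 ⇒ (c0=5/2, c1=3)
[Gauss-Seidel] macro 4: S0 reads c1=3 → after 1×micro: 27/4; S1 reads c0=27/4 → after 2×micro: 1 ⇒ (c0=27/4, c1=1)
[Gauss-Seidel] macro 5: S0 reads c1=1 → after 1×micro: 89/8; S1 reads c0=89/8 → after 2×micro: 3 ⇒ (c0=89/8, c1=3)
[Gauss-Seidel] macro 6: S0 reads c1=3 → after 1×micro: 315/16; S1 reads c0=315/16 → after 2×micro: 3 ⇒ (c0=315/16, c1=3)
[Gauss-Seidel] macro 7: S0 reads c1=3 → after 1×micro: 1041/32; S1 reads c0=1041/32 → after 2×micro: 3 ⇒ (c0=1041/32, c1=3)
[Gauss-Seidel] macro 8: S0 reads c1=3 → after 1×micro: 3315/64; S1 reads c0=3315/64 → after 2×micro: 1 ⇒ (c0=3315/64, c1=1)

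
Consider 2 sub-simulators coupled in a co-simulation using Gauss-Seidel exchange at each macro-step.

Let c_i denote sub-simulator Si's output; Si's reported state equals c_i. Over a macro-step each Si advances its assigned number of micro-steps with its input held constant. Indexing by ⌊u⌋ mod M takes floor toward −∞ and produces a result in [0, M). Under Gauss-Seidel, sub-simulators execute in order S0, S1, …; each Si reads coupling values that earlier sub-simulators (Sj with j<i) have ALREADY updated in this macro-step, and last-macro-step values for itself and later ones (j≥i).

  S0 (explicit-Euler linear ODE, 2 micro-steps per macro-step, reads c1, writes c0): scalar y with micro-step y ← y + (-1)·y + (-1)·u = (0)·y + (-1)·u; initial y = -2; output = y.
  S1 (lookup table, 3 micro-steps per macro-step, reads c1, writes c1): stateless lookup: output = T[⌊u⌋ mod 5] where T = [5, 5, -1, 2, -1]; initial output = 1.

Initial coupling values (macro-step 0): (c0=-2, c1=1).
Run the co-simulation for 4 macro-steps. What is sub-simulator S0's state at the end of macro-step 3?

macro 1: S0 reads c1=1 → after 2×micro: -1; S1 reads c1=1 → after 3×micro: 5 ⇒ (c0=-1, c1=5)
macro 2: S0 reads c1=5 → after 2×micro: -5; S1 reads c1=5 → after 3×micro: 5 ⇒ (c0=-5, c1=5)
macro 3: S0 reads c1=5 → after 2×micro: -5; S1 reads c1=5 → after 3×micro: 5 ⇒ (c0=-5, c1=5)
macro 4: S0 reads c1=5 → after 2×micro: -5; S1 reads c1=5 → after 3×micro: 5 ⇒ (c0=-5, c1=5)

S0 state at macro-step 3 = -5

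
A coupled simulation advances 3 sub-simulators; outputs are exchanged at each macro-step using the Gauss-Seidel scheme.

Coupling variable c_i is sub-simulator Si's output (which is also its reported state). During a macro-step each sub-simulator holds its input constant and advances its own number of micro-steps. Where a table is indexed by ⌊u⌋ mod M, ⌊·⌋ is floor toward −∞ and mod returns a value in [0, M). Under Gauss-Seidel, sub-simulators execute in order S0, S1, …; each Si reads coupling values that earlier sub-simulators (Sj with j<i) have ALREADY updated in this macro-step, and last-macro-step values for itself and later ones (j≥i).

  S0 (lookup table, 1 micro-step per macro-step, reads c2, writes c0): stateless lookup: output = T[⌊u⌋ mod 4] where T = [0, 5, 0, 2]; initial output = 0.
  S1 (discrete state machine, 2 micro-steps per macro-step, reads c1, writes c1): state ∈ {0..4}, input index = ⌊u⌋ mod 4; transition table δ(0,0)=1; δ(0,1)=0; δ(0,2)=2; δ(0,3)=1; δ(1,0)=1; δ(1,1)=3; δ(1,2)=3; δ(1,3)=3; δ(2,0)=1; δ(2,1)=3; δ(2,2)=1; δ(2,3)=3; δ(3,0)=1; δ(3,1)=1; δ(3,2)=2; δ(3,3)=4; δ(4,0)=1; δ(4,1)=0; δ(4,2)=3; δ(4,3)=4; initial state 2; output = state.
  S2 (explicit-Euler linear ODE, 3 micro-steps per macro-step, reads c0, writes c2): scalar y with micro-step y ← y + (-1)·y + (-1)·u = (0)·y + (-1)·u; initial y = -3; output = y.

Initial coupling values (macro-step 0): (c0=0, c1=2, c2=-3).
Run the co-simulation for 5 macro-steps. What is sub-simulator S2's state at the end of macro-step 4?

macro 1: S0 reads c2=-3 → after 1×micro: 5; S1 reads c1=2 → after 2×micro: 3; S2 reads c0=5 → after 3×micro: -5 ⇒ (c0=5, c1=3, c2=-5)
macro 2: S0 reads c2=-5 → after 1×micro: 2; S1 reads c1=3 → after 2×micro: 4; S2 reads c0=2 → after 3×micro: -2 ⇒ (c0=2, c1=4, c2=-2)
macro 3: S0 reads c2=-2 → after 1×micro: 0; S1 reads c1=4 → after 2×micro: 1; S2 reads c0=0 → after 3×micro: 0 ⇒ (c0=0, c1=1, c2=0)
macro 4: S0 reads c2=0 → after 1×micro: 0; S1 reads c1=1 → after 2×micro: 1; S2 reads c0=0 → after 3×micro: 0 ⇒ (c0=0, c1=1, c2=0)
macro 5: S0 reads c2=0 → after 1×micro: 0; S1 reads c1=1 → after 2×micro: 1; S2 reads c0=0 → after 3×micro: 0 ⇒ (c0=0, c1=1, c2=0)

S2 state at macro-step 4 = 0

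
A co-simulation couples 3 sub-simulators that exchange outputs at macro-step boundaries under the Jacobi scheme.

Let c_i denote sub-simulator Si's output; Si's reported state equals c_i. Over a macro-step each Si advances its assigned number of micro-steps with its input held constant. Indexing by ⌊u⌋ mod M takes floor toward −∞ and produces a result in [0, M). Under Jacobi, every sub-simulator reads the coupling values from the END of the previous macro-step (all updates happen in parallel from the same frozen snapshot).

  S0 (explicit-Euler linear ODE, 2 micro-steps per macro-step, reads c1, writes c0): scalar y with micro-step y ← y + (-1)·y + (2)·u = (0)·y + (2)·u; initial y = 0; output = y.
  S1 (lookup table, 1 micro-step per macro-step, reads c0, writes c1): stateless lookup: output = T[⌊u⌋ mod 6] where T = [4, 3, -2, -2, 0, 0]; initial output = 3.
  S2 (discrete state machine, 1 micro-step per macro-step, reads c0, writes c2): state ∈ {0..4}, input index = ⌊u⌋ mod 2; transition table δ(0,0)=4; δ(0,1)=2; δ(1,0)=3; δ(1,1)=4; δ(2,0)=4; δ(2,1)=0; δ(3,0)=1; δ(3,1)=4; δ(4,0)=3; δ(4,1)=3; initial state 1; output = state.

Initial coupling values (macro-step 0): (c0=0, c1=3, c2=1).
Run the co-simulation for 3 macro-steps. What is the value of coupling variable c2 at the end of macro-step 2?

macro 1: S0 reads c1=3 → after 2×micro: 6; S1 reads c0=0 → after 1×micro: 4; S2 reads c0=0 → after 1×micro: 3 ⇒ (c0=6, c1=4, c2=3)
macro 2: S0 reads c1=4 → after 2×micro: 8; S1 reads c0=6 → after 1×micro: 4; S2 reads c0=6 → after 1×micro: 1 ⇒ (c0=8, c1=4, c2=1)
macro 3: S0 reads c1=4 → after 2×micro: 8; S1 reads c0=8 → after 1×micro: -2; S2 reads c0=8 → after 1×micro: 3 ⇒ (c0=8, c1=-2, c2=3)

c2 at macro-step 2 = 1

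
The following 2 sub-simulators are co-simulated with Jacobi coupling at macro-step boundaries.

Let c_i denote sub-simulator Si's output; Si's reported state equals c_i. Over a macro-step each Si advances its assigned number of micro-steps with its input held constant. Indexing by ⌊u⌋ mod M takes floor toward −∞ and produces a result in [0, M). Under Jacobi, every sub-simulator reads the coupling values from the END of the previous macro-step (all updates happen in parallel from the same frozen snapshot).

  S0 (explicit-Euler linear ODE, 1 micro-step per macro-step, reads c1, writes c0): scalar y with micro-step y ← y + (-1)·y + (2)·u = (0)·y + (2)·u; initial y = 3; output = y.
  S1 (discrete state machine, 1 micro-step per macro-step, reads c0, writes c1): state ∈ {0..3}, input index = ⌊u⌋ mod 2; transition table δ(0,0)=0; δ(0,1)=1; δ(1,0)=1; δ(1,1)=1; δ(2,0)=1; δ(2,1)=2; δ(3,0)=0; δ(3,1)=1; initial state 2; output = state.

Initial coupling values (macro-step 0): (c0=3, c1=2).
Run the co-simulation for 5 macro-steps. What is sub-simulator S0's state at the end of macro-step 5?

S0 state at macro-step 5 = 2

macro 1: S0 reads c1=2 → after 1×micro: 4; S1 reads c0=3 → after 1×micro: 2 ⇒ (c0=4, c1=2)
macro 2: S0 reads c1=2 → after 1×micro: 4; S1 reads c0=4 → after 1×micro: 1 ⇒ (c0=4, c1=1)
macro 3: S0 reads c1=1 → after 1×micro: 2; S1 reads c0=4 → after 1×micro: 1 ⇒ (c0=2, c1=1)
macro 4: S0 reads c1=1 → after 1×micro: 2; S1 reads c0=2 → after 1×micro: 1 ⇒ (c0=2, c1=1)
macro 5: S0 reads c1=1 → after 1×micro: 2; S1 reads c0=2 → after 1×micro: 1 ⇒ (c0=2, c1=1)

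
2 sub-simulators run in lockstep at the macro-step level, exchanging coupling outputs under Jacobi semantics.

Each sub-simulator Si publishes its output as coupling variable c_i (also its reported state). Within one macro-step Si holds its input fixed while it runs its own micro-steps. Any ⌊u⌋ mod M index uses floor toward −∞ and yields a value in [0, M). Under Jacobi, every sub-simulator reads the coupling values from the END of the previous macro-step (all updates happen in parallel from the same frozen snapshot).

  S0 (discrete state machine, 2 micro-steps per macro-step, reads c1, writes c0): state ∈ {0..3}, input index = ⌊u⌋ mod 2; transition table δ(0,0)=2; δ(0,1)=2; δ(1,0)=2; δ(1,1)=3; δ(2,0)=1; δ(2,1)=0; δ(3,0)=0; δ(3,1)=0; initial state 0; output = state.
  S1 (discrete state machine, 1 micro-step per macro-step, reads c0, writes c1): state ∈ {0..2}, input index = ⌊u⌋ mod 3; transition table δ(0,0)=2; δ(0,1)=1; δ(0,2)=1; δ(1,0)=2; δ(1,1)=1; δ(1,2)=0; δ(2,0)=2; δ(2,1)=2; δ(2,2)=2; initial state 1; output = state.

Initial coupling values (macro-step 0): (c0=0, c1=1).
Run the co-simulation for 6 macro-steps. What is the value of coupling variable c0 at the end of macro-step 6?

macro 1: S0 reads c1=1 → after 2×micro: 0; S1 reads c0=0 → after 1×micro: 2 ⇒ (c0=0, c1=2)
macro 2: S0 reads c1=2 → after 2×micro: 1; S1 reads c0=0 → after 1×micro: 2 ⇒ (c0=1, c1=2)
macro 3: S0 reads c1=2 → after 2×micro: 1; S1 reads c0=1 → after 1×micro: 2 ⇒ (c0=1, c1=2)
macro 4: S0 reads c1=2 → after 2×micro: 1; S1 reads c0=1 → after 1×micro: 2 ⇒ (c0=1, c1=2)
macro 5: S0 reads c1=2 → after 2×micro: 1; S1 reads c0=1 → after 1×micro: 2 ⇒ (c0=1, c1=2)
macro 6: S0 reads c1=2 → after 2×micro: 1; S1 reads c0=1 → after 1×micro: 2 ⇒ (c0=1, c1=2)

c0 at macro-step 6 = 1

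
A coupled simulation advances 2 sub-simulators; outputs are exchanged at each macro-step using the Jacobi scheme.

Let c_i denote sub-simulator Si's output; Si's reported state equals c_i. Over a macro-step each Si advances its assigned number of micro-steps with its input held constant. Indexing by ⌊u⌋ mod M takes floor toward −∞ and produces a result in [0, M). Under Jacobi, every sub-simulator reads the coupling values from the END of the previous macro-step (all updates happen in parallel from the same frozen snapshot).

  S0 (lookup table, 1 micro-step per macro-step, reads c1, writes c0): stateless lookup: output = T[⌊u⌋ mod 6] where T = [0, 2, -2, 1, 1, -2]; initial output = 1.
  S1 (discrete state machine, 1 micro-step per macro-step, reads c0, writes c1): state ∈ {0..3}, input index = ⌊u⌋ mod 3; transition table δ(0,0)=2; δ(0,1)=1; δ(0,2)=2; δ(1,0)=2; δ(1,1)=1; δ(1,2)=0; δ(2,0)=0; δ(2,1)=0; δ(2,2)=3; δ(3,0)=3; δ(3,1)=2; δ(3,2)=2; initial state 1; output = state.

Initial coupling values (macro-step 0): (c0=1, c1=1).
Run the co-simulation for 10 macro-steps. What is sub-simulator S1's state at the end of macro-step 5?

S1 state at macro-step 5 = 1

macro 1: S0 reads c1=1 → after 1×micro: 2; S1 reads c0=1 → after 1×micro: 1 ⇒ (c0=2, c1=1)
macro 2: S0 reads c1=1 → after 1×micro: 2; S1 reads c0=2 → after 1×micro: 0 ⇒ (c0=2, c1=0)
macro 3: S0 reads c1=0 → after 1×micro: 0; S1 reads c0=2 → after 1×micro: 2 ⇒ (c0=0, c1=2)
macro 4: S0 reads c1=2 → after 1×micro: -2; S1 reads c0=0 → after 1×micro: 0 ⇒ (c0=-2, c1=0)
macro 5: S0 reads c1=0 → after 1×micro: 0; S1 reads c0=-2 → after 1×micro: 1 ⇒ (c0=0, c1=1)
macro 6: S0 reads c1=1 → after 1×micro: 2; S1 reads c0=0 → after 1×micro: 2 ⇒ (c0=2, c1=2)
macro 7: S0 reads c1=2 → after 1×micro: -2; S1 reads c0=2 → after 1×micro: 3 ⇒ (c0=-2, c1=3)
macro 8: S0 reads c1=3 → after 1×micro: 1; S1 reads c0=-2 → after 1×micro: 2 ⇒ (c0=1, c1=2)
macro 9: S0 reads c1=2 → after 1×micro: -2; S1 reads c0=1 → after 1×micro: 0 ⇒ (c0=-2, c1=0)
macro 10: S0 reads c1=0 → after 1×micro: 0; S1 reads c0=-2 → after 1×micro: 1 ⇒ (c0=0, c1=1)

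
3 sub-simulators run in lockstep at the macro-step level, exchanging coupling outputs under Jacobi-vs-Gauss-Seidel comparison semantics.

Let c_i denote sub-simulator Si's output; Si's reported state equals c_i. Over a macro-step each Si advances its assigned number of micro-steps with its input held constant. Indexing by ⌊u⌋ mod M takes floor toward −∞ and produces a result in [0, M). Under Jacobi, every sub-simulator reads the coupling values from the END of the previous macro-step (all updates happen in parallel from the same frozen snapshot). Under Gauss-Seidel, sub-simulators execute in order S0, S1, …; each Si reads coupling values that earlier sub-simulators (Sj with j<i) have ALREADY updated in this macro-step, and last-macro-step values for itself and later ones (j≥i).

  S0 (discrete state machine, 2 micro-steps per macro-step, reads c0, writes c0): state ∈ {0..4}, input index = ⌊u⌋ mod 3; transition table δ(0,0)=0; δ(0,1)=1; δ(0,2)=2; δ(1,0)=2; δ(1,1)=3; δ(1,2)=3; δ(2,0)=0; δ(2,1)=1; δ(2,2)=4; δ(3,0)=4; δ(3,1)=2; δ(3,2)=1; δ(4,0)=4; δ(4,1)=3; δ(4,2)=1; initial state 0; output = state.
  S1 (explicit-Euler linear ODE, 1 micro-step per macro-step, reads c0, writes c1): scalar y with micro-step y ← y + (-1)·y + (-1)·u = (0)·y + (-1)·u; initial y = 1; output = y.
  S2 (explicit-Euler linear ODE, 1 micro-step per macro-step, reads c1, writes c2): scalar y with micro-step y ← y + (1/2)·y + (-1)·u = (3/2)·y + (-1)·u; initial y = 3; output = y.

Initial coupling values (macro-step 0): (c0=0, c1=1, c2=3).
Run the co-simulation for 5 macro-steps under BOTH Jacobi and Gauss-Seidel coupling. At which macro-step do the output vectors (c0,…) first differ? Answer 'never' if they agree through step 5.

first divergence at macro-step: 1

[Jacobi] macro 1: S0 reads c0=0 → after 2×micro: 0; S1 reads c0=0 → after 1×micro: 0; S2 reads c1=1 → after 1×micro: 7/2 ⇒ (c0=0, c1=0, c2=7/2)
[Jacobi] macro 2: S0 reads c0=0 → after 2×micro: 0; S1 reads c0=0 → after 1×micro: 0; S2 reads c1=0 → after 1×micro: 21/4 ⇒ (c0=0, c1=0, c2=21/4)
[Jacobi] macro 3: S0 reads c0=0 → after 2×micro: 0; S1 reads c0=0 → after 1×micro: 0; S2 reads c1=0 → after 1×micro: 63/8 ⇒ (c0=0, c1=0, c2=63/8)
[Jacobi] macro 4: S0 reads c0=0 → after 2×micro: 0; S1 reads c0=0 → after 1×micro: 0; S2 reads c1=0 → after 1×micro: 189/16 ⇒ (c0=0, c1=0, c2=189/16)
[Jacobi] macro 5: S0 reads c0=0 → after 2×micro: 0; S1 reads c0=0 → after 1×micro: 0; S2 reads c1=0 → after 1×micro: 567/32 ⇒ (c0=0, c1=0, c2=567/32)
[Gauss-Seidel] macro 1: S0 reads c0=0 → after 2×micro: 0; S1 reads c0=0 → after 1×micro: 0; S2 reads c1=0 → after 1×micro: 9/2 ⇒ (c0=0, c1=0, c2=9/2)
[Gauss-Seidel] macro 2: S0 reads c0=0 → after 2×micro: 0; S1 reads c0=0 → after 1×micro: 0; S2 reads c1=0 → after 1×micro: 27/4 ⇒ (c0=0, c1=0, c2=27/4)
[Gauss-Seidel] macro 3: S0 reads c0=0 → after 2×micro: 0; S1 reads c0=0 → after 1×micro: 0; S2 reads c1=0 → after 1×micro: 81/8 ⇒ (c0=0, c1=0, c2=81/8)
[Gauss-Seidel] macro 4: S0 reads c0=0 → after 2×micro: 0; S1 reads c0=0 → after 1×micro: 0; S2 reads c1=0 → after 1×micro: 243/16 ⇒ (c0=0, c1=0, c2=243/16)
[Gauss-Seidel] macro 5: S0 reads c0=0 → after 2×micro: 0; S1 reads c0=0 → after 1×micro: 0; S2 reads c1=0 → after 1×micro: 729/32 ⇒ (c0=0, c1=0, c2=729/32)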